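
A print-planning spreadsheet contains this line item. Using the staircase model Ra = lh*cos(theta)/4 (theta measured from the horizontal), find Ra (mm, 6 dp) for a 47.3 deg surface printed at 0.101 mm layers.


Ra = 0.101 * cos(47.3) / 4 = 0.017124 mm


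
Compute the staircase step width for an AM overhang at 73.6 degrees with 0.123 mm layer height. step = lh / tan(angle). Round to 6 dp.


step = 0.123 / tan(73.6) = 0.036201 mm


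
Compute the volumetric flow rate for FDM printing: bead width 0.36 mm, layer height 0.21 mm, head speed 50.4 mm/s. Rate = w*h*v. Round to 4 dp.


Rate = 0.36 * 0.21 * 50.4 = 3.8102 mm^3/s


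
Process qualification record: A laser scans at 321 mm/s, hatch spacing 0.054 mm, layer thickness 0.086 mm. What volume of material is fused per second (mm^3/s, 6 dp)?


Rate = 321 * 0.054 * 0.086 = 1.490724 mm^3/s


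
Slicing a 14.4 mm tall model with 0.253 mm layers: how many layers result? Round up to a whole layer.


Layers = ceil(14.4/0.253) = 57


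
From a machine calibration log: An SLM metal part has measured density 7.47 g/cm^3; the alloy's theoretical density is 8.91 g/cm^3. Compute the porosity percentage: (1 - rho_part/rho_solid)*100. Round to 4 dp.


Porosity = (1-7.47/8.91)*100 = 16.1616 %


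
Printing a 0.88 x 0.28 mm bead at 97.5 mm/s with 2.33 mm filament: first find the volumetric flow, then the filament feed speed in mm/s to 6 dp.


Q = 0.88 * 0.28 * 97.5 = 24.024 mm^3/s
A_fil = pi*(2.33/2)^2 = 4.26384809 mm^2
v_feed = 24.024 / 4.26384809 = 5.634347 mm/s


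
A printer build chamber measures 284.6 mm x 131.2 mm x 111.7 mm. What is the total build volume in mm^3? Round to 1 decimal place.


V = 284.6 * 131.2 * 111.7 = 4170824.4 mm^3


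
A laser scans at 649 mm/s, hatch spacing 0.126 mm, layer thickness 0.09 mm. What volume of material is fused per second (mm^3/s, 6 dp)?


Rate = 649 * 0.126 * 0.09 = 7.35966 mm^3/s


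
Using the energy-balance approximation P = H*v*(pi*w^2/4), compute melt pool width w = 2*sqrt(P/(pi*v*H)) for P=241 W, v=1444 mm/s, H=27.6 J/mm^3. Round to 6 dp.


w = 2*sqrt(241/(pi*1444*27.6)) = 0.087746 mm


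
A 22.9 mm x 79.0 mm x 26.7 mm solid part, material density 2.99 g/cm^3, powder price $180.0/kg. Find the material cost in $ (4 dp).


V = 22.9 * 79.0 * 26.7 = 48302.97 mm^3 = 48.30297 cm^3
Mass = 48.30297 * 2.99 / 1000 = 0.14442588 kg
Cost = 0.14442588 * 180.0 = 25.9967 $


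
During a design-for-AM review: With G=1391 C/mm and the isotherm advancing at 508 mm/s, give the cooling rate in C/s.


CR = 1391 * 508 = 706628 C/s


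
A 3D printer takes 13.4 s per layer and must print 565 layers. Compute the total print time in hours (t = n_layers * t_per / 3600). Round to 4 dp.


t = 565 * 13.4 / 3600 = 2.1031 hrs


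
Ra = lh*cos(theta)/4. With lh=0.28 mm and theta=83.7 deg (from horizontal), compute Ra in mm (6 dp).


Ra = 0.28 * cos(83.7) / 4 = 0.007681 mm


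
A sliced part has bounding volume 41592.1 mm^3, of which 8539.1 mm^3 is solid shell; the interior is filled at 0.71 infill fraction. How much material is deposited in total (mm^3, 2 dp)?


V_infill = (41592.1 - 8539.1) * 0.71 = 23467.63
V_total = 8539.1 + 23467.63 = 32006.73 mm^3


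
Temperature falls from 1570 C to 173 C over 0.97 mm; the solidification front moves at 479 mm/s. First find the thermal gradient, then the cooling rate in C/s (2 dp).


G = (1570-173)/0.97 = 1440.20618557 C/mm
CR = 1440.20618557 * 479 = 689858.76 C/s


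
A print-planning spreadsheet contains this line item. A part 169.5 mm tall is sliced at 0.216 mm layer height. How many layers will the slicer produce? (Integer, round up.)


Layers = ceil(169.5/0.216) = 785


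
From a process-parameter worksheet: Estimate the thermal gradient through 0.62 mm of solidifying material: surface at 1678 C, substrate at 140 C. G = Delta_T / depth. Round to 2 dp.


G = (1678-140)/0.62 = 2480.65 C/mm


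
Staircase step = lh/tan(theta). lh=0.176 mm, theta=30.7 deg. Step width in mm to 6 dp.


step = 0.176 / tan(30.7) = 0.296418 mm


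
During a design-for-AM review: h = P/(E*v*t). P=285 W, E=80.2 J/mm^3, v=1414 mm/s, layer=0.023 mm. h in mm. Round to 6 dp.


h = 285 / (80.2*1414*0.023) = 0.109268 mm


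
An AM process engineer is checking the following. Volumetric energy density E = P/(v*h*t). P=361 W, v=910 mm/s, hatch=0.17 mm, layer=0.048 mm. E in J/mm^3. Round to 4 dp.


E = 361 / (910*0.17*0.048) = 48.6156 J/mm^3


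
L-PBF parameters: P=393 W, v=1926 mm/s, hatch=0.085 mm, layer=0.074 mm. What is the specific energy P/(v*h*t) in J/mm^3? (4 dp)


Build rate = 1926 * 0.085 * 0.074 = 12.11454 mm^3/s
SE = 393 / 12.11454 = 32.4404 J/mm^3


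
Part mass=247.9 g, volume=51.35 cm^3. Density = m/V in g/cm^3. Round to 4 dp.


rho = 247.9 / 51.35 = 4.8277 g/cm^3


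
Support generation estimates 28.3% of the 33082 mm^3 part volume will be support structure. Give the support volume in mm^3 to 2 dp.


V_support = 33082 * 0.283 = 9362.21 mm^3


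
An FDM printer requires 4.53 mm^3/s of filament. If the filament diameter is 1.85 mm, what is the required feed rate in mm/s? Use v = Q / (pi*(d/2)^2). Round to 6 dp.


A = pi*(1.85/2)^2 = 2.688025
v = 4.53 / 2.688025 = 1.685252 mm/s


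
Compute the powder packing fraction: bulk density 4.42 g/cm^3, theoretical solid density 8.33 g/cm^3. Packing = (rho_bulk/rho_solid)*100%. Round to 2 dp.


Packing = (4.42/8.33)*100 = 53.06 %


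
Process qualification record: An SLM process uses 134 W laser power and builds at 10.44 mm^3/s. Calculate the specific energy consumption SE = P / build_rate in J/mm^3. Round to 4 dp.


SE = 134 / 10.44 = 12.8352 J/mm^3


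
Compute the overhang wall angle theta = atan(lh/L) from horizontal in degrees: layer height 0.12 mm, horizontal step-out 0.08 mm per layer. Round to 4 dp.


angle = atan(0.12/0.08) = 56.3099 degrees


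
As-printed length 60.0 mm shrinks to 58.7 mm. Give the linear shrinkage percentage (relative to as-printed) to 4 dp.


Shrinkage = ((60.0-58.7)/60.0)*100 = 2.1667 %


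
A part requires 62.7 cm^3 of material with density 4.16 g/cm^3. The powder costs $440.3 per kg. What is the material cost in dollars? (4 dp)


Mass = 62.7*4.16/1000 = 0.260832 kg
Cost = 0.260832 * 440.3 = 114.8443 $


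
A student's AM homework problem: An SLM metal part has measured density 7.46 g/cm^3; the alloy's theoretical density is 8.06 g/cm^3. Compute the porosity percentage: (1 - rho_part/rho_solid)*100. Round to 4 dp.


Porosity = (1-7.46/8.06)*100 = 7.4442 %


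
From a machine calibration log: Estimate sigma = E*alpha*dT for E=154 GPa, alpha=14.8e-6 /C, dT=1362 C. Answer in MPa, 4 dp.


sigma = 154*1000 * 14.8e-6 * 1362 = 3104.2704 MPa


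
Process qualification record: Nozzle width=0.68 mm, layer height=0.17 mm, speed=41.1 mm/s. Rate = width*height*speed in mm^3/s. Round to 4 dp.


Rate = 0.68 * 0.17 * 41.1 = 4.7512 mm^3/s


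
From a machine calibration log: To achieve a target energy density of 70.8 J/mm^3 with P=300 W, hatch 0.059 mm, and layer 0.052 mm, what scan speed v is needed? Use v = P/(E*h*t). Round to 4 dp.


v = 300 / (70.8*0.059*0.052) = 1381.1239 mm/s


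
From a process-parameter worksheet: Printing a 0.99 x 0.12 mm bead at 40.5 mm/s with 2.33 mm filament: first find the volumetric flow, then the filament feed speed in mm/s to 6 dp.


Q = 0.99 * 0.12 * 40.5 = 4.8114 mm^3/s
A_fil = pi*(2.33/2)^2 = 4.26384809 mm^2
v_feed = 4.8114 / 4.26384809 = 1.128417 mm/s


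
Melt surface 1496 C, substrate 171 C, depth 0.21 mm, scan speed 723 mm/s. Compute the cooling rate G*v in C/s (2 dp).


G = (1496-171)/0.21 = 6309.52380952 C/mm
CR = 6309.52380952 * 723 = 4561785.71 C/s


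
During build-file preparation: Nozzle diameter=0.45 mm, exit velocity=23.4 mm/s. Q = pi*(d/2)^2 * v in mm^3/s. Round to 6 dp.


A = pi*(0.45/2)^2 = 0.15904313 mm^2
Q = 0.15904313 * 23.4 = 3.721609 mm^3/s


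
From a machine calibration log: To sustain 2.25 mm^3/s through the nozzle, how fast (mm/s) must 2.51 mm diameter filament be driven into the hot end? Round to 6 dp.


A = pi*(2.51/2)^2 = 4.948087
v = 2.25 / 4.948087 = 0.454721 mm/s


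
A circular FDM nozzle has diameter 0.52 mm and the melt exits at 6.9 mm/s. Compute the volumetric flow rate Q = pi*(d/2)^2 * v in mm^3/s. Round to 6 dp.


A = pi*(0.52/2)^2 = 0.21237166 mm^2
Q = 0.21237166 * 6.9 = 1.465364 mm^3/s


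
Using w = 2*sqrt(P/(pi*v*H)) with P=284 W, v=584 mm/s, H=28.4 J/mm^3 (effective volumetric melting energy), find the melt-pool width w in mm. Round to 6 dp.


w = 2*sqrt(284/(pi*584*28.4)) = 0.147655 mm


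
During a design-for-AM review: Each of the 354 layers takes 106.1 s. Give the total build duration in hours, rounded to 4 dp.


t = 354 * 106.1 / 3600 = 10.4332 hrs


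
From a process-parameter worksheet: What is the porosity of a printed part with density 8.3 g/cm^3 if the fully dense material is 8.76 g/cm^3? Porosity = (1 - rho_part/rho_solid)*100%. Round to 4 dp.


Porosity = (1-8.3/8.76)*100 = 5.2511 %


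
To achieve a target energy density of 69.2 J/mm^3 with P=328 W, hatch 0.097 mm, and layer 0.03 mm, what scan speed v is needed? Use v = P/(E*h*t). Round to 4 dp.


v = 328 / (69.2*0.097*0.03) = 1628.8263 mm/s


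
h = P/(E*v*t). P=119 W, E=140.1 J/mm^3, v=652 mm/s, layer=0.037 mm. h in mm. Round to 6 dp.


h = 119 / (140.1*652*0.037) = 0.035209 mm


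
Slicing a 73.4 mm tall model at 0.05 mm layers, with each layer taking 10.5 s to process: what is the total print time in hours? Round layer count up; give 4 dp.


Layers = ceil(73.4/0.05) = 1468
t = 1468 * 10.5 / 3600 = 4.2817 hrs


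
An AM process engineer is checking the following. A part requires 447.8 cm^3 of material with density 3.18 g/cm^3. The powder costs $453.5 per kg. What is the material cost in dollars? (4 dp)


Mass = 447.8*3.18/1000 = 1.424004 kg
Cost = 1.424004 * 453.5 = 645.7858 $


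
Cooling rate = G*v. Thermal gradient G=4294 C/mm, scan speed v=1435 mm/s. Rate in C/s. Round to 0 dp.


CR = 4294 * 1435 = 6161890 C/s


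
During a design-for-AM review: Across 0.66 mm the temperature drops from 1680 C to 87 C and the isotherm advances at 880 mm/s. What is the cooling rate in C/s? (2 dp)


G = (1680-87)/0.66 = 2413.63636364 C/mm
CR = 2413.63636364 * 880 = 2124000.0 C/s


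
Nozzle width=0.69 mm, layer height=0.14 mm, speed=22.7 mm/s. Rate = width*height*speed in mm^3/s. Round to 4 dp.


Rate = 0.69 * 0.14 * 22.7 = 2.1928 mm^3/s


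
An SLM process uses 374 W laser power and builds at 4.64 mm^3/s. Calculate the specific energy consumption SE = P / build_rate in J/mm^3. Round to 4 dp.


SE = 374 / 4.64 = 80.6034 J/mm^3


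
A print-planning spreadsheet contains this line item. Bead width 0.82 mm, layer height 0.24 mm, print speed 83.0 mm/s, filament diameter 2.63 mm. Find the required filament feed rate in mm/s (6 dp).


Q = 0.82 * 0.24 * 83.0 = 16.3344 mm^3/s
A_fil = pi*(2.63/2)^2 = 5.43252056 mm^2
v_feed = 16.3344 / 5.43252056 = 3.006781 mm/s


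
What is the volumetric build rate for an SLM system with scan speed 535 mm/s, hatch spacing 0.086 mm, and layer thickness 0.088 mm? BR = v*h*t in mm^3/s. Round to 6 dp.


Rate = 535 * 0.086 * 0.088 = 4.04888 mm^3/s


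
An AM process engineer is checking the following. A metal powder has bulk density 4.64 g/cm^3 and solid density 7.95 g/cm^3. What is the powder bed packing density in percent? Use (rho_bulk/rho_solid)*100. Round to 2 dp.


Packing = (4.64/7.95)*100 = 58.36 %


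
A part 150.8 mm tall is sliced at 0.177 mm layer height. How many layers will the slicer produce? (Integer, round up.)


Layers = ceil(150.8/0.177) = 852


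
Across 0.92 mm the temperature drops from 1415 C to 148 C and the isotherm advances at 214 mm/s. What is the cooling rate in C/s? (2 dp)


G = (1415-148)/0.92 = 1377.17391304 C/mm
CR = 1377.17391304 * 214 = 294715.22 C/s


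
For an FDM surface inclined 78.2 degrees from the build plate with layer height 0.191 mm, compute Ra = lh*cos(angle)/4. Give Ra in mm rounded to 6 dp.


Ra = 0.191 * cos(78.2) / 4 = 0.009765 mm


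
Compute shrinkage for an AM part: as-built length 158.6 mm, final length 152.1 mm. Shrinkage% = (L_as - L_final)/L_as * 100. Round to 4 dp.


Shrinkage = ((158.6-152.1)/158.6)*100 = 4.0984 %


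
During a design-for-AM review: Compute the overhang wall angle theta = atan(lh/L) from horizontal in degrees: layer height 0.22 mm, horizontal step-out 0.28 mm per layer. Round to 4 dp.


angle = atan(0.22/0.28) = 38.1572 degrees


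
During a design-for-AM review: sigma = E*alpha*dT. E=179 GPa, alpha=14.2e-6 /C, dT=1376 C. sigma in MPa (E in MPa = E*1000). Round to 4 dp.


sigma = 179*1000 * 14.2e-6 * 1376 = 3497.5168 MPa


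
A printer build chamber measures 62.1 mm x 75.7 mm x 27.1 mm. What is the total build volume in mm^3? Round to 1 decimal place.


V = 62.1 * 75.7 * 27.1 = 127396.3 mm^3


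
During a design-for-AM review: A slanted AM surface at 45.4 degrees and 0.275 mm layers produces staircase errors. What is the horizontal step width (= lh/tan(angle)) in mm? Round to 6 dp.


step = 0.275 / tan(45.4) = 0.271187 mm


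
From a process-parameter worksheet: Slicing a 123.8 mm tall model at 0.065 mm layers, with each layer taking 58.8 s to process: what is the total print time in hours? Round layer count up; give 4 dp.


Layers = ceil(123.8/0.065) = 1905
t = 1905 * 58.8 / 3600 = 31.115 hrs


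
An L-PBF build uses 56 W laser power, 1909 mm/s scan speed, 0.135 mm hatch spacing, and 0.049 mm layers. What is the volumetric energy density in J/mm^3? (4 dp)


E = 56 / (1909*0.135*0.049) = 4.4346 J/mm^3


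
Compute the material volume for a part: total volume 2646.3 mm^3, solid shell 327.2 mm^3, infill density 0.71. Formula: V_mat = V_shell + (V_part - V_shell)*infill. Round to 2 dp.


V_infill = (2646.3 - 327.2) * 0.71 = 1646.56
V_total = 327.2 + 1646.56 = 1973.76 mm^3


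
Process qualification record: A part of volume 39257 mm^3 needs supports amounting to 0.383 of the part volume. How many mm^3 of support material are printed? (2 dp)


V_support = 39257 * 0.383 = 15035.43 mm^3


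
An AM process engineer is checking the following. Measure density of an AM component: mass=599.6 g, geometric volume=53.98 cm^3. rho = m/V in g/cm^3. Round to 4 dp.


rho = 599.6 / 53.98 = 11.1078 g/cm^3


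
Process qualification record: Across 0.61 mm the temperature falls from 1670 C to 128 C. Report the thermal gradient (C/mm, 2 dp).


G = (1670-128)/0.61 = 2527.87 C/mm


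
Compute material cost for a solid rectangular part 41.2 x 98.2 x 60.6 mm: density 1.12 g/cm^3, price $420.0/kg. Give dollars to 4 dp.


V = 41.2 * 98.2 * 60.6 = 245177.904 mm^3 = 245.177904 cm^3
Mass = 245.177904 * 1.12 / 1000 = 0.27459925 kg
Cost = 0.27459925 * 420.0 = 115.3317 $


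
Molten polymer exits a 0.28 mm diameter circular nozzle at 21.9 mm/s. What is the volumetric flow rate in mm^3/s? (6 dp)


A = pi*(0.28/2)^2 = 0.06157522 mm^2
Q = 0.06157522 * 21.9 = 1.348497 mm^3/s


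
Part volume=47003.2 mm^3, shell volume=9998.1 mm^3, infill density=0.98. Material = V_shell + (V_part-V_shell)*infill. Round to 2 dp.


V_infill = (47003.2 - 9998.1) * 0.98 = 36265.0
V_total = 9998.1 + 36265.0 = 46263.1 mm^3


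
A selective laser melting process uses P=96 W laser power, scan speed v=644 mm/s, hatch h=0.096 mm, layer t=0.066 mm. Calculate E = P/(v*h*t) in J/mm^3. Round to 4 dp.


E = 96 / (644*0.096*0.066) = 23.5272 J/mm^3


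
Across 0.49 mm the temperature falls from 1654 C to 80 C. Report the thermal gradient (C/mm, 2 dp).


G = (1654-80)/0.49 = 3212.24 C/mm


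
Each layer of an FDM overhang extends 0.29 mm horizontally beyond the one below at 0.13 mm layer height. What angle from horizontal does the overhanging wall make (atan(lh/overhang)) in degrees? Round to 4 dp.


angle = atan(0.13/0.29) = 24.1455 degrees


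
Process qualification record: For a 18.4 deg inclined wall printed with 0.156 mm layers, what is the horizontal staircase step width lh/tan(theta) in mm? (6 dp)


step = 0.156 / tan(18.4) = 0.468953 mm


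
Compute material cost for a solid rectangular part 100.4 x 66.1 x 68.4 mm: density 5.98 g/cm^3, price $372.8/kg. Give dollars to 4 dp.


V = 100.4 * 66.1 * 68.4 = 453932.496 mm^3 = 453.932496 cm^3
Mass = 453.932496 * 5.98 / 1000 = 2.71451633 kg
Cost = 2.71451633 * 372.8 = 1011.9717 $


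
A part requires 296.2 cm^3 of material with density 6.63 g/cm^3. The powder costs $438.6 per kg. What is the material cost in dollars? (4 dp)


Mass = 296.2*6.63/1000 = 1.963806 kg
Cost = 1.963806 * 438.6 = 861.3253 $


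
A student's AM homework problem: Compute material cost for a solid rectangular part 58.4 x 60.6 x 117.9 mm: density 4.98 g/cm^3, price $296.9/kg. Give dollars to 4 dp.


V = 58.4 * 60.6 * 117.9 = 417252.816 mm^3 = 417.252816 cm^3
Mass = 417.252816 * 4.98 / 1000 = 2.07791902 kg
Cost = 2.07791902 * 296.9 = 616.9342 $


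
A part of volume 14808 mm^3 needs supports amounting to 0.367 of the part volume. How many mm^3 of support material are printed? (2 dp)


V_support = 14808 * 0.367 = 5434.54 mm^3


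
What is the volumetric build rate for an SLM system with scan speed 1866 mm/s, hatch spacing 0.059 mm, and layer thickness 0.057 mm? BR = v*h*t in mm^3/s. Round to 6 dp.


Rate = 1866 * 0.059 * 0.057 = 6.275358 mm^3/s


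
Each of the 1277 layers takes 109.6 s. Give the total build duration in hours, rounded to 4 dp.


t = 1277 * 109.6 / 3600 = 38.8776 hrs


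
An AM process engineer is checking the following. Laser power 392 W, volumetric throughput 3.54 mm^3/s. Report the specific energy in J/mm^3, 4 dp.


SE = 392 / 3.54 = 110.7345 J/mm^3


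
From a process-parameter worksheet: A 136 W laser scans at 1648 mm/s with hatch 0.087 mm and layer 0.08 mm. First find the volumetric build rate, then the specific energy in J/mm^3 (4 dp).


Build rate = 1648 * 0.087 * 0.08 = 11.47008 mm^3/s
SE = 136 / 11.47008 = 11.8569 J/mm^3


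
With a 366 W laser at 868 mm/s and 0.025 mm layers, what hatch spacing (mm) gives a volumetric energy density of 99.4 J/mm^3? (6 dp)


h = 366 / (99.4*868*0.025) = 0.169682 mm


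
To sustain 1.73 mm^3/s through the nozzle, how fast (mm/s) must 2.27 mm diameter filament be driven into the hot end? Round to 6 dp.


A = pi*(2.27/2)^2 = 4.047078
v = 1.73 / 4.047078 = 0.427469 mm/s


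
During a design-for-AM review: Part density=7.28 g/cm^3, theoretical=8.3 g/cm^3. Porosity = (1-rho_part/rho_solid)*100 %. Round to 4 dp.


Porosity = (1-7.28/8.3)*100 = 12.2892 %


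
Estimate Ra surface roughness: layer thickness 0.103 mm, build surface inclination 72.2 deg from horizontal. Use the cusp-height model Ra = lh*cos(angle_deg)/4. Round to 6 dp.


Ra = 0.103 * cos(72.2) / 4 = 0.007872 mm


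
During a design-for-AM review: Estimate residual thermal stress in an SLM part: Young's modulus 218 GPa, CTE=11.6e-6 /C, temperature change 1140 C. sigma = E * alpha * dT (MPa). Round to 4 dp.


sigma = 218*1000 * 11.6e-6 * 1140 = 2882.832 MPa


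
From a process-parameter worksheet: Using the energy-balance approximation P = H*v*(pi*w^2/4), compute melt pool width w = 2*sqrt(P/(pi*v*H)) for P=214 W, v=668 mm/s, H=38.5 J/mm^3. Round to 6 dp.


w = 2*sqrt(214/(pi*668*38.5)) = 0.10293 mm


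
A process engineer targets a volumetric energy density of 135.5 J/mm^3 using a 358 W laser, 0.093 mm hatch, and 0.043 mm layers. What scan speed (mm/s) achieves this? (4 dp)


v = 358 / (135.5*0.093*0.043) = 660.6818 mm/s


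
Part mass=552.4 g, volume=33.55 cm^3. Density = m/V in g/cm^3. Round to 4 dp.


rho = 552.4 / 33.55 = 16.465 g/cm^3


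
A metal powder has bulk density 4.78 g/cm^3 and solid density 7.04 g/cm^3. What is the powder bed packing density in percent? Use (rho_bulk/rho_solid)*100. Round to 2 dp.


Packing = (4.78/7.04)*100 = 67.9 %


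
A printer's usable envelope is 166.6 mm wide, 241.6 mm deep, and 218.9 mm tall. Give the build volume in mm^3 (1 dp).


V = 166.6 * 241.6 * 218.9 = 8810847.6 mm^3


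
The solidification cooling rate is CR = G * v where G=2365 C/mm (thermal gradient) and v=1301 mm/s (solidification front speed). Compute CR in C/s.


CR = 2365 * 1301 = 3076865 C/s


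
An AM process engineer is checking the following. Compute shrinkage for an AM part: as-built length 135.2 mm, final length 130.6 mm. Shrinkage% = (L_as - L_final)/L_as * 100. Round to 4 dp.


Shrinkage = ((135.2-130.6)/135.2)*100 = 3.4024 %


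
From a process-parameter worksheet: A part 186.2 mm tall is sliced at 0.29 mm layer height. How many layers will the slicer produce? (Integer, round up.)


Layers = ceil(186.2/0.29) = 643


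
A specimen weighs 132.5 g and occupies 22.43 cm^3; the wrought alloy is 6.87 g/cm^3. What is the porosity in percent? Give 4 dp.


rho_part = 132.5 / 22.43 = 5.90726705 g/cm^3
Porosity = (1 - 5.90726705/6.87)*100 = 14.0136 %


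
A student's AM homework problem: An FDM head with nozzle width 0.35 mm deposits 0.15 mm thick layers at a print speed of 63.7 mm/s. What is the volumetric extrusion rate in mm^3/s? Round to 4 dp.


Rate = 0.35 * 0.15 * 63.7 = 3.3443 mm^3/s


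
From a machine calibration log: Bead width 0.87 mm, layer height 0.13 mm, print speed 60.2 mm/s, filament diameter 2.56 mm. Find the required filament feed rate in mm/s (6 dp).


Q = 0.87 * 0.13 * 60.2 = 6.80862 mm^3/s
A_fil = pi*(2.56/2)^2 = 5.1471854 mm^2
v_feed = 6.80862 / 5.1471854 = 1.322785 mm/s


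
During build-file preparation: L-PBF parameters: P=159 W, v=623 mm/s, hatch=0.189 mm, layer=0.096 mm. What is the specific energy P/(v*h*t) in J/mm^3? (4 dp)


Build rate = 623 * 0.189 * 0.096 = 11.303712 mm^3/s
SE = 159 / 11.303712 = 14.0662 J/mm^3


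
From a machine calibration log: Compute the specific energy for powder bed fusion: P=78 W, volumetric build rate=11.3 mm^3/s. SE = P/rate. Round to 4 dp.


SE = 78 / 11.3 = 6.9027 J/mm^3


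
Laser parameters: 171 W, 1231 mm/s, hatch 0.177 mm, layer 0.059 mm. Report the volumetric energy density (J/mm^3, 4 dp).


E = 171 / (1231*0.177*0.059) = 13.3019 J/mm^3


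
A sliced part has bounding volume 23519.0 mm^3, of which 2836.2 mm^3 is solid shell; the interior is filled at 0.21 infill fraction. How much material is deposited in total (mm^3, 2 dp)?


V_infill = (23519.0 - 2836.2) * 0.21 = 4343.39
V_total = 2836.2 + 4343.39 = 7179.59 mm^3


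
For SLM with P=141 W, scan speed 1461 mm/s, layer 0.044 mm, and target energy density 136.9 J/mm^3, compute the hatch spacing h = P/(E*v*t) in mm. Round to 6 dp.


h = 141 / (136.9*1461*0.044) = 0.016022 mm


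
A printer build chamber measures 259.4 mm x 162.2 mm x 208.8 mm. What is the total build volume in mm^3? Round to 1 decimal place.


V = 259.4 * 162.2 * 208.8 = 8785193.2 mm^3


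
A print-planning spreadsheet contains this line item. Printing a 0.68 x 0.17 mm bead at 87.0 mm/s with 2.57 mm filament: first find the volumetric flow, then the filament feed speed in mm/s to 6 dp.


Q = 0.68 * 0.17 * 87.0 = 10.0572 mm^3/s
A_fil = pi*(2.57/2)^2 = 5.18747633 mm^2
v_feed = 10.0572 / 5.18747633 = 1.938746 mm/s


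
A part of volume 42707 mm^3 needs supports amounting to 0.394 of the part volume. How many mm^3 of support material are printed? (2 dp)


V_support = 42707 * 0.394 = 16826.56 mm^3


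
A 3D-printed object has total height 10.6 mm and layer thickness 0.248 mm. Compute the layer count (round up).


Layers = ceil(10.6/0.248) = 43


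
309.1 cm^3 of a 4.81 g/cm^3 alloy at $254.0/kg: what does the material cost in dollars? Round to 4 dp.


Mass = 309.1*4.81/1000 = 1.486771 kg
Cost = 1.486771 * 254.0 = 377.6398 $


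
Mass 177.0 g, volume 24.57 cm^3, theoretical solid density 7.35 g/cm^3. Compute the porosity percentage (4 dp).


rho_part = 177.0 / 24.57 = 7.2039072 g/cm^3
Porosity = (1 - 7.2039072/7.35)*100 = 1.9877 %


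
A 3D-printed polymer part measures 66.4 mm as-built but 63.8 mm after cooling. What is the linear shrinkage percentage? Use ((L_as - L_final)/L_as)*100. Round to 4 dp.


Shrinkage = ((66.4-63.8)/66.4)*100 = 3.9157 %


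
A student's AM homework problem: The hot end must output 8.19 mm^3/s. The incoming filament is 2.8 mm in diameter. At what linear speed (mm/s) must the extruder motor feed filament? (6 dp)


A = pi*(2.8/2)^2 = 6.157522
v = 8.19 / 6.157522 = 1.330081 mm/s


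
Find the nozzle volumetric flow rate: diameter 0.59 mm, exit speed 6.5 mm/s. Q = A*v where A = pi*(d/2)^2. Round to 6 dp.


A = pi*(0.59/2)^2 = 0.2733971 mm^2
Q = 0.2733971 * 6.5 = 1.777081 mm^3/s


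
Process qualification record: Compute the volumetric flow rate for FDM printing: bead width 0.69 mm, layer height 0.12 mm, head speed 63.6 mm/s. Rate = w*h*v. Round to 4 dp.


Rate = 0.69 * 0.12 * 63.6 = 5.2661 mm^3/s


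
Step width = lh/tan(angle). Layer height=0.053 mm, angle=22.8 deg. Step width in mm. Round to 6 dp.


step = 0.053 / tan(22.8) = 0.126082 mm


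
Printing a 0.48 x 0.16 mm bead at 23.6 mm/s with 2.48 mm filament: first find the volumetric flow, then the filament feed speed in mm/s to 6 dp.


Q = 0.48 * 0.16 * 23.6 = 1.81248 mm^3/s
A_fil = pi*(2.48/2)^2 = 4.83051286 mm^2
v_feed = 1.81248 / 4.83051286 = 0.375215 mm/s


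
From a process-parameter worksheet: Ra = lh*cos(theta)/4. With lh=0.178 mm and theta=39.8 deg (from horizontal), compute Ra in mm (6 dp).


Ra = 0.178 * cos(39.8) / 4 = 0.034189 mm


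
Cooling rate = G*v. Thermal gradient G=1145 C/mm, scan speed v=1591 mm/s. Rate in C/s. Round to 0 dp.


CR = 1145 * 1591 = 1821695 C/s


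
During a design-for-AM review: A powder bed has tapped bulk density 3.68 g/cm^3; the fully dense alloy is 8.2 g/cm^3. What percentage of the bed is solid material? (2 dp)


Packing = (3.68/8.2)*100 = 44.88 %


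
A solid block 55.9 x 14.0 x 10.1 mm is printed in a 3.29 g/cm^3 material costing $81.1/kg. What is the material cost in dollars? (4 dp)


V = 55.9 * 14.0 * 10.1 = 7904.26 mm^3 = 7.90426 cm^3
Mass = 7.90426 * 3.29 / 1000 = 0.02600502 kg
Cost = 0.02600502 * 81.1 = 2.109 $


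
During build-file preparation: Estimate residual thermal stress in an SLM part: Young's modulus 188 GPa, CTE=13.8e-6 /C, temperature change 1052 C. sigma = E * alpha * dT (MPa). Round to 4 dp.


sigma = 188*1000 * 13.8e-6 * 1052 = 2729.3088 MPa


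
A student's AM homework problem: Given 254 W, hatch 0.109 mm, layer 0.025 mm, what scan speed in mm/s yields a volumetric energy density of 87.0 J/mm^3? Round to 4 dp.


v = 254 / (87.0*0.109*0.025) = 1071.3909 mm/s


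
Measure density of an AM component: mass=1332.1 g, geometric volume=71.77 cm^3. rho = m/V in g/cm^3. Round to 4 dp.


rho = 1332.1 / 71.77 = 18.5607 g/cm^3


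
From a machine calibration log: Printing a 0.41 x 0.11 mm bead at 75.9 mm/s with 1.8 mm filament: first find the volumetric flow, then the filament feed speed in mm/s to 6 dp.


Q = 0.41 * 0.11 * 75.9 = 3.42309 mm^3/s
A_fil = pi*(1.8/2)^2 = 2.54469005 mm^2
v_feed = 3.42309 / 2.54469005 = 1.345189 mm/s


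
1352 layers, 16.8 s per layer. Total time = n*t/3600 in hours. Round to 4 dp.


t = 1352 * 16.8 / 3600 = 6.3093 hrs


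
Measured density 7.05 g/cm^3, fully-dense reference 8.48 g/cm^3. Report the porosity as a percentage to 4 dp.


Porosity = (1-7.05/8.48)*100 = 16.8632 %


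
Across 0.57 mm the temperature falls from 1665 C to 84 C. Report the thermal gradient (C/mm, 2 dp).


G = (1665-84)/0.57 = 2773.68 C/mm


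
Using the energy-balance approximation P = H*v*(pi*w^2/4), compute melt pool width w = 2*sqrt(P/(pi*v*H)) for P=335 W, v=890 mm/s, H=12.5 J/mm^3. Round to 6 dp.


w = 2*sqrt(335/(pi*890*12.5)) = 0.195807 mm


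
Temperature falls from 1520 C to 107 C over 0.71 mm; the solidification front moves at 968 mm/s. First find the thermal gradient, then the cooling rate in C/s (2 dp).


G = (1520-107)/0.71 = 1990.14084507 C/mm
CR = 1990.14084507 * 968 = 1926456.34 C/s


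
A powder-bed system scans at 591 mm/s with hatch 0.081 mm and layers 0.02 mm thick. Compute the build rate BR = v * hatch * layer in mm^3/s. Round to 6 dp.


Rate = 591 * 0.081 * 0.02 = 0.95742 mm^3/s


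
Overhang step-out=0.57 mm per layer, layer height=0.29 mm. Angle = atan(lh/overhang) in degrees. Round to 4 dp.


angle = atan(0.29/0.57) = 26.9657 degrees


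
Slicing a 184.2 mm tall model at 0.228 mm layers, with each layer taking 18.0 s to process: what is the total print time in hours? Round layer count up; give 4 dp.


Layers = ceil(184.2/0.228) = 808
t = 808 * 18.0 / 3600 = 4.04 hrs


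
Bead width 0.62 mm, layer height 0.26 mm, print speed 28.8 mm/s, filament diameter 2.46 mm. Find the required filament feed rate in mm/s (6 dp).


Q = 0.62 * 0.26 * 28.8 = 4.64256 mm^3/s
A_fil = pi*(2.46/2)^2 = 4.75291553 mm^2
v_feed = 4.64256 / 4.75291553 = 0.976782 mm/s


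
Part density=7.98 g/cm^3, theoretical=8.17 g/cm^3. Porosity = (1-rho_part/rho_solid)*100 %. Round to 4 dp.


Porosity = (1-7.98/8.17)*100 = 2.3256 %


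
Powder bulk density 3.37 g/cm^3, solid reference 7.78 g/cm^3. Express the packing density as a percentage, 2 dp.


Packing = (3.37/7.78)*100 = 43.32 %


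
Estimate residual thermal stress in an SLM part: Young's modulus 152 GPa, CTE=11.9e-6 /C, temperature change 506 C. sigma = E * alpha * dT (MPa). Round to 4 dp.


sigma = 152*1000 * 11.9e-6 * 506 = 915.2528 MPa


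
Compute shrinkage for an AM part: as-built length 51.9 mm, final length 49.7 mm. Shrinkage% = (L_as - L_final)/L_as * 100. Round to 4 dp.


Shrinkage = ((51.9-49.7)/51.9)*100 = 4.2389 %


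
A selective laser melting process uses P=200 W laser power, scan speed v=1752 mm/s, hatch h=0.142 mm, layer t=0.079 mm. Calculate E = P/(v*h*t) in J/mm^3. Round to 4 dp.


E = 200 / (1752*0.142*0.079) = 10.1761 J/mm^3


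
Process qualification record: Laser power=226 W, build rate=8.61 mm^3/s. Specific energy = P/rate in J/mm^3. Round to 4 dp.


SE = 226 / 8.61 = 26.2485 J/mm^3


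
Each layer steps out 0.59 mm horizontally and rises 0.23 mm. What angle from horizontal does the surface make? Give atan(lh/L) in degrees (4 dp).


angle = atan(0.23/0.59) = 21.2974 degrees


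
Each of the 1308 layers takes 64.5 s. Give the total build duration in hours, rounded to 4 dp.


t = 1308 * 64.5 / 3600 = 23.435 hrs


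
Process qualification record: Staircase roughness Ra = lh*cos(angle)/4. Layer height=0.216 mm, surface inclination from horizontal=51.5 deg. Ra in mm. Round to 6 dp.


Ra = 0.216 * cos(51.5) / 4 = 0.033616 mm


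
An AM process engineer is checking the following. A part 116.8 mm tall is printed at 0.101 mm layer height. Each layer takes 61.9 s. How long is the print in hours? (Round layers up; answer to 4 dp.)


Layers = ceil(116.8/0.101) = 1157
t = 1157 * 61.9 / 3600 = 19.894 hrs


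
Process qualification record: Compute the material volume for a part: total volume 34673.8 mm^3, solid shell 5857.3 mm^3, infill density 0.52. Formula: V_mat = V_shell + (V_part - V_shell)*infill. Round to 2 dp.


V_infill = (34673.8 - 5857.3) * 0.52 = 14984.58
V_total = 5857.3 + 14984.58 = 20841.88 mm^3


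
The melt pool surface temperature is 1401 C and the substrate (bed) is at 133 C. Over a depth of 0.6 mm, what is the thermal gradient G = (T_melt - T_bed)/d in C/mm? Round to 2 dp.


G = (1401-133)/0.6 = 2113.33 C/mm


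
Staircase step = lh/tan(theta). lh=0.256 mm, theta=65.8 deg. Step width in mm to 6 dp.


step = 0.256 / tan(65.8) = 0.115051 mm


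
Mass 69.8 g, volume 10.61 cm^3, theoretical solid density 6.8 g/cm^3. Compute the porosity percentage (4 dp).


rho_part = 69.8 / 10.61 = 6.57869934 g/cm^3
Porosity = (1 - 6.57869934/6.8)*100 = 3.2544 %


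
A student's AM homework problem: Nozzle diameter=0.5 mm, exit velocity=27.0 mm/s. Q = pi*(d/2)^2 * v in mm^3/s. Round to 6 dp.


A = pi*(0.5/2)^2 = 0.19634954 mm^2
Q = 0.19634954 * 27.0 = 5.301438 mm^3/s


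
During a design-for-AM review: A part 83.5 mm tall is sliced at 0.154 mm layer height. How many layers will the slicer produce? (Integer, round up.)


Layers = ceil(83.5/0.154) = 543


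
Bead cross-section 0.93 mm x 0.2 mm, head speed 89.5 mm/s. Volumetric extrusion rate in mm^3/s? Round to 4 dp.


Rate = 0.93 * 0.2 * 89.5 = 16.647 mm^3/s


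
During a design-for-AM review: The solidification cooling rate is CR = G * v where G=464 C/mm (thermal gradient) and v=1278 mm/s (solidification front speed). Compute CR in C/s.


CR = 464 * 1278 = 592992 C/s


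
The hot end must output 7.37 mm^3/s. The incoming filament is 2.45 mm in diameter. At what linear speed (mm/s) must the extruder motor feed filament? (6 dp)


A = pi*(2.45/2)^2 = 4.714352
v = 7.37 / 4.714352 = 1.563311 mm/s


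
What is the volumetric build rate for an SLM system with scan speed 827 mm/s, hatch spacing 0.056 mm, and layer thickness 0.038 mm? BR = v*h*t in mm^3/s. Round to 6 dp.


Rate = 827 * 0.056 * 0.038 = 1.759856 mm^3/s


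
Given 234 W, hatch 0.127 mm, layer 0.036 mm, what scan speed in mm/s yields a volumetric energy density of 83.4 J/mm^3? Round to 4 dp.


v = 234 / (83.4*0.127*0.036) = 613.6823 mm/s


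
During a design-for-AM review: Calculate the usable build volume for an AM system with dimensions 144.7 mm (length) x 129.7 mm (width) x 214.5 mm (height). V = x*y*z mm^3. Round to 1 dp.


V = 144.7 * 129.7 * 214.5 = 4025648.1 mm^3


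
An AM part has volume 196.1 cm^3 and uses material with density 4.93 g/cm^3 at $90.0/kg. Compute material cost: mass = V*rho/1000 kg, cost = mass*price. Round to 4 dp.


Mass = 196.1*4.93/1000 = 0.966773 kg
Cost = 0.966773 * 90.0 = 87.0096 $


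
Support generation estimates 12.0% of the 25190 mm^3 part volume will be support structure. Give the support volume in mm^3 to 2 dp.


V_support = 25190 * 0.12 = 3022.8 mm^3


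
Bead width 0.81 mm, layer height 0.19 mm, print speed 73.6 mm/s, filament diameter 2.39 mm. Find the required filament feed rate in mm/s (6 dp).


Q = 0.81 * 0.19 * 73.6 = 11.32704 mm^3/s
A_fil = pi*(2.39/2)^2 = 4.48627285 mm^2
v_feed = 11.32704 / 4.48627285 = 2.524822 mm/s


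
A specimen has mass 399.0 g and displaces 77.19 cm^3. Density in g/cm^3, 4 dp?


rho = 399.0 / 77.19 = 5.1691 g/cm^3


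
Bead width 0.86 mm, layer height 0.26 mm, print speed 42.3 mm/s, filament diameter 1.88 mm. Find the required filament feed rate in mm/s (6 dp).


Q = 0.86 * 0.26 * 42.3 = 9.45828 mm^3/s
A_fil = pi*(1.88/2)^2 = 2.77591127 mm^2
v_feed = 9.45828 / 2.77591127 = 3.40727 mm/s


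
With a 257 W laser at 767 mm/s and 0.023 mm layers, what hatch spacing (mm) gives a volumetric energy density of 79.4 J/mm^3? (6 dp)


h = 257 / (79.4*767*0.023) = 0.18348 mm


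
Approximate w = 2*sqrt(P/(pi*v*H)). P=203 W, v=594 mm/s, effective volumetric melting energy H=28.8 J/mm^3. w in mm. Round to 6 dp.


w = 2*sqrt(203/(pi*594*28.8)) = 0.122917 mm


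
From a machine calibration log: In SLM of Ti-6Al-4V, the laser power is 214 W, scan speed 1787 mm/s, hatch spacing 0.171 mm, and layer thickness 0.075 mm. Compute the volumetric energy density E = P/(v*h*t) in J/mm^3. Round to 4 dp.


E = 214 / (1787*0.171*0.075) = 9.3375 J/mm^3


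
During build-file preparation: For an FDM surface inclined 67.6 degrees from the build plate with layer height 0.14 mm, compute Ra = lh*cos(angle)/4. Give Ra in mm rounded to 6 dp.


Ra = 0.14 * cos(67.6) / 4 = 0.013337 mm


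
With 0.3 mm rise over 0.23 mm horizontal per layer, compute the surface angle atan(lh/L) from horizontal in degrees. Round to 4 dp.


angle = atan(0.3/0.23) = 52.5238 degrees


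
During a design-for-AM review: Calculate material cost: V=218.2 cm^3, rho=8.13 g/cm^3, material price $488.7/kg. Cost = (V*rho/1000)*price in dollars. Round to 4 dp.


Mass = 218.2*8.13/1000 = 1.773966 kg
Cost = 1.773966 * 488.7 = 866.9372 $


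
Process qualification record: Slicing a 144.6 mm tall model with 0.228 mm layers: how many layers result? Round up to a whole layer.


Layers = ceil(144.6/0.228) = 635


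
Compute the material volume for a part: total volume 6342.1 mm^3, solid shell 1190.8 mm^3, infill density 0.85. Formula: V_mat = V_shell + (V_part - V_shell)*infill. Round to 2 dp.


V_infill = (6342.1 - 1190.8) * 0.85 = 4378.61
V_total = 1190.8 + 4378.61 = 5569.41 mm^3


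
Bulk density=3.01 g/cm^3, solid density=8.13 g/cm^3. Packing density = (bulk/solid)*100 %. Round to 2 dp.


Packing = (3.01/8.13)*100 = 37.02 %


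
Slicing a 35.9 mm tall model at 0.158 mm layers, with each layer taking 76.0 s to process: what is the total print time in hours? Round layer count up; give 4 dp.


Layers = ceil(35.9/0.158) = 228
t = 228 * 76.0 / 3600 = 4.8133 hrs


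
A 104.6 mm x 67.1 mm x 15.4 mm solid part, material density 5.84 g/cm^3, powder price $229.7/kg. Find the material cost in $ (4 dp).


V = 104.6 * 67.1 * 15.4 = 108087.364 mm^3 = 108.087364 cm^3
Mass = 108.087364 * 5.84 / 1000 = 0.63123021 kg
Cost = 0.63123021 * 229.7 = 144.9936 $


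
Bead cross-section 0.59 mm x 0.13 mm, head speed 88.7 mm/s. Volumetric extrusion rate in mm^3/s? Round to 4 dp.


Rate = 0.59 * 0.13 * 88.7 = 6.8033 mm^3/s


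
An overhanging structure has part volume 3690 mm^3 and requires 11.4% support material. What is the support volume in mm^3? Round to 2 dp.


V_support = 3690 * 0.114 = 420.66 mm^3


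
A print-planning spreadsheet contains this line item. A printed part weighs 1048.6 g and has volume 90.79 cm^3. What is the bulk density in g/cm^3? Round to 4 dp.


rho = 1048.6 / 90.79 = 11.5497 g/cm^3


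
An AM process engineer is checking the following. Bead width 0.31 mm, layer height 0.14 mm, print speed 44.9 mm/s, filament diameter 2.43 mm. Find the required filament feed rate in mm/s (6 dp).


Q = 0.31 * 0.14 * 44.9 = 1.94866 mm^3/s
A_fil = pi*(2.43/2)^2 = 4.63769762 mm^2
v_feed = 1.94866 / 4.63769762 = 0.420178 mm/s


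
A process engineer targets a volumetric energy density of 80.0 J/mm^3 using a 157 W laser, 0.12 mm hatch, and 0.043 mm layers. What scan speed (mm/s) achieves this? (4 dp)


v = 157 / (80.0*0.12*0.043) = 380.3295 mm/s


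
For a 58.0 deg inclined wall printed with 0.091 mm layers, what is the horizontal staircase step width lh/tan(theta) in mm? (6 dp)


step = 0.091 / tan(58.0) = 0.056863 mm


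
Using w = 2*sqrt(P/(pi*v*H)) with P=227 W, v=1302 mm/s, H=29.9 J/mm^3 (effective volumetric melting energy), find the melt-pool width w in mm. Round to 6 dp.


w = 2*sqrt(227/(pi*1302*29.9)) = 0.086164 mm


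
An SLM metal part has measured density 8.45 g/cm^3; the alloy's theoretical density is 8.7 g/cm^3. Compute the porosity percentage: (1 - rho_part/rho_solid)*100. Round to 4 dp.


Porosity = (1-8.45/8.7)*100 = 2.8736 %


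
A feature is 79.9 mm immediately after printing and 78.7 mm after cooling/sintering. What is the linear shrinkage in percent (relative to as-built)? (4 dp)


Shrinkage = ((79.9-78.7)/79.9)*100 = 1.5019 %


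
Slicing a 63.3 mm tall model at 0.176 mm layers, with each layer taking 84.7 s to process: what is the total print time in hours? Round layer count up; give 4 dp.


Layers = ceil(63.3/0.176) = 360
t = 360 * 84.7 / 3600 = 8.47 hrs


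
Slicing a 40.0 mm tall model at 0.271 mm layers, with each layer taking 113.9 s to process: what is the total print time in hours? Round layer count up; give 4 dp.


Layers = ceil(40.0/0.271) = 148
t = 148 * 113.9 / 3600 = 4.6826 hrs
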